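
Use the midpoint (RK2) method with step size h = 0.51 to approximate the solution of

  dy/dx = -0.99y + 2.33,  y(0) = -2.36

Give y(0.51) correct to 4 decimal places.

-0.5809

Midpoint: k1 = f(x_n, y_n); k2 = f(x_n + h/2, y_n + (h/2)·k1); y_{n+1} = y_n + h·k2.
x=0.000000, y=-2.360000:
  k1 = f(0.000000, -2.360000) = 4.666400
  k2 = f(0.255000, -1.170068) = 3.488367
  y ← -2.360000 + 0.51·3.488367 = -0.580933
y(0.51) ≈ -0.5809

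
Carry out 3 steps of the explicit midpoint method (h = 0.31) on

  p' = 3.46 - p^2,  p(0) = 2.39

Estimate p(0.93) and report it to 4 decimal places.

1.9522

Midpoint: k1 = f(t_n, p_n); k2 = f(t_n + h/2, p_n + (h/2)·k1); p_{n+1} = p_n + h·k2.
t=0.000000, p=2.390000:
  k1 = f(0.000000, 2.390000) = -2.252100
  k2 = f(0.155000, 2.040925) = -0.705373
  p ← 2.390000 + 0.31·(-0.705373) = 2.171334
t=0.310000, p=2.171334:
  k1 = f(0.310000, 2.171334) = -1.254693
  k2 = f(0.465000, 1.976857) = -0.447964
  p ← 2.171334 + 0.31·(-0.447964) = 2.032466
t=0.620000, p=2.032466:
  k1 = f(0.620000, 2.032466) = -0.670917
  k2 = f(0.775000, 1.928474) = -0.259010
  p ← 2.032466 + 0.31·(-0.259010) = 1.952172
p(0.93) ≈ 1.9522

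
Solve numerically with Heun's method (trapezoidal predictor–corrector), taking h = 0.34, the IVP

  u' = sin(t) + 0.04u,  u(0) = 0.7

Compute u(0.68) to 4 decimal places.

0.9411

Heun: k1 = f(t_n, u_n); k2 = f(t_n + h, u_n + h·k1); u_{n+1} = u_n + (h/2)·(k1 + k2).
t=0.000000, u=0.700000:
  k1 = f(0.000000, 0.700000) = 0.028000
  k2 = f(0.340000, 0.709520) = 0.361868
  u ← 0.700000 + (0.34/2)·(0.028000 + 0.361868) = 0.766278
t=0.340000, u=0.766278:
  k1 = f(0.340000, 0.766278) = 0.364138
  k2 = f(0.680000, 0.890085) = 0.664396
  u ← 0.766278 + (0.34/2)·(0.364138 + 0.664396) = 0.941128
u(0.68) ≈ 0.9411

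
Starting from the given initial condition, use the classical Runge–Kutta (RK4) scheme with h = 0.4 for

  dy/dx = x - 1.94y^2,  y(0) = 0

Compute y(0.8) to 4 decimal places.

0.2914

RK4: k1 = f(x_n, y_n); k2 = f(x_n + h/2, y_n + (h/2)·k1); k3 = f(x_n + h/2, y_n + (h/2)·k2); k4 = f(x_n + h, y_n + h·k3); y_{n+1} = y_n + (h/6)·(k1 + 2k2 + 2k3 + k4).
x=0.000000, y=0.000000:
  k1 = f(0.000000, 0.000000) = 0.000000
  k2 = f(0.200000, 0.000000) = 0.200000
  k3 = f(0.200000, 0.040000) = 0.196896
  k4 = f(0.400000, 0.078758) = 0.387966
  y ← 0.000000 + (0.4/6)·(k1 + 2k2 + 2k3 + k4) = 0.078784
x=0.400000, y=0.078784:
  k1 = f(0.400000, 0.078784) = 0.387959
  k2 = f(0.600000, 0.156376) = 0.552561
  k3 = f(0.600000, 0.189296) = 0.530484
  k4 = f(0.800000, 0.290978) = 0.635744
  y ← 0.078784 + (0.4/6)·(k1 + 2k2 + 2k3 + k4) = 0.291437
y(0.8) ≈ 0.2914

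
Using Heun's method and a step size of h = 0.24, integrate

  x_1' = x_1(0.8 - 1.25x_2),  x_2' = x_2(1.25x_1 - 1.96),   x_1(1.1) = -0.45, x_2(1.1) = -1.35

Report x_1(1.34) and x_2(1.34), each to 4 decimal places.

Heun on (x_1,x_2): k1 = f(t_n, state_n); k2 = f(t_n + h, state_n + h·k1); state_{n+1} = state_n + (h/2)·(k1 + k2).
1.100000: (-0.450000, -1.350000)
  k1 = (-1.119375, 3.405375)
  predictor → (-0.718650, -0.532710)
  k2 = (-1.053460, 1.522652)
  → (-0.710740, -0.758637)
(x_1(1.34), x_2(1.34)) ≈ (-0.7107, -0.7586)

-0.7107, -0.7586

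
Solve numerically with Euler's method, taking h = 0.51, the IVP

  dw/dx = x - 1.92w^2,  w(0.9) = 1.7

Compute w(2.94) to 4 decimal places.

1.4891

Euler: w_{n+1} = w_n + h·f(x_n, w_n).
x=0.900000, w=1.700000: f=-4.648800 → w ← 1.700000 + 0.51·(-4.648800) = -0.670888
x=1.410000, w=-0.670888: f=0.545826 → w ← -0.670888 + 0.51·0.545826 = -0.392517
x=1.920000, w=-0.392517: f=1.624187 → w ← -0.392517 + 0.51·1.624187 = 0.435818
x=2.430000, w=0.435818: f=2.065320 → w ← 0.435818 + 0.51·2.065320 = 1.489131
w(2.94) ≈ 1.4891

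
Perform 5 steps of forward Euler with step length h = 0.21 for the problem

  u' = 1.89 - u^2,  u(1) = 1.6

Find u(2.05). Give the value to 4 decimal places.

Euler: u_{n+1} = u_n + h·f(s_n, u_n).
s=1.000000, u=1.600000: f=-0.670000 → u ← 1.600000 + 0.21·(-0.670000) = 1.459300
s=1.210000, u=1.459300: f=-0.239556 → u ← 1.459300 + 0.21·(-0.239556) = 1.408993
s=1.420000, u=1.408993: f=-0.095262 → u ← 1.408993 + 0.21·(-0.095262) = 1.388988
s=1.630000, u=1.388988: f=-0.039288 → u ← 1.388988 + 0.21·(-0.039288) = 1.380738
s=1.840000, u=1.380738: f=-0.016437 → u ← 1.380738 + 0.21·(-0.016437) = 1.377286
u(2.05) ≈ 1.3773

1.3773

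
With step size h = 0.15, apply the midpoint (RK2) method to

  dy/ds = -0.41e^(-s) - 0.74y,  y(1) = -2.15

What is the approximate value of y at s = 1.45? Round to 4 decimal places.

Midpoint: k1 = f(s_n, y_n); k2 = f(s_n + h/2, y_n + (h/2)·k1); y_{n+1} = y_n + h·k2.
s=1.000000, y=-2.150000:
  k1 = f(1.000000, -2.150000) = 1.440169
  k2 = f(1.075000, -2.041987) = 1.371139
  y ← -2.150000 + 0.15·1.371139 = -1.944329
s=1.150000, y=-1.944329:
  k1 = f(1.150000, -1.944329) = 1.308983
  k2 = f(1.225000, -1.846156) = 1.245714
  y ← -1.944329 + 0.15·1.245714 = -1.757472
s=1.300000, y=-1.757472:
  k1 = f(1.300000, -1.757472) = 1.188791
  k2 = f(1.375000, -1.668313) = 1.130887
  y ← -1.757472 + 0.15·1.130887 = -1.587839
y(1.45) ≈ -1.5878

-1.5878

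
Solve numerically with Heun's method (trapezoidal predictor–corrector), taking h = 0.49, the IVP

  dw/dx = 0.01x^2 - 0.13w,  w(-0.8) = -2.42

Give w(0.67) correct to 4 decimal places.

Heun: k1 = f(x_n, w_n); k2 = f(x_n + h, w_n + h·k1); w_{n+1} = w_n + (h/2)·(k1 + k2).
x=-0.800000, w=-2.420000:
  k1 = f(-0.800000, -2.420000) = 0.321000
  k2 = f(-0.310000, -2.262710) = 0.295113
  w ← -2.420000 + (0.49/2)·(0.321000 + 0.295113) = -2.269052
x=-0.310000, w=-2.269052:
  k1 = f(-0.310000, -2.269052) = 0.295938
  k2 = f(0.180000, -2.124043) = 0.276450
  w ← -2.269052 + (0.49/2)·(0.295938 + 0.276450) = -2.128817
x=0.180000, w=-2.128817:
  k1 = f(0.180000, -2.128817) = 0.277070
  k2 = f(0.670000, -1.993053) = 0.263586
  w ← -2.128817 + (0.49/2)·(0.277070 + 0.263586) = -1.996357
w(0.67) ≈ -1.9964

-1.9964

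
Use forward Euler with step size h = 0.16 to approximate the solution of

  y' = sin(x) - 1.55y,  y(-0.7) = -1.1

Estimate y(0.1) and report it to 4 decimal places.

Euler: y_{n+1} = y_n + h·f(x_n, y_n).
x=-0.700000, y=-1.100000: f=1.060782 → y ← -1.100000 + 0.16·1.060782 = -0.930275
x=-0.540000, y=-0.930275: f=0.927790 → y ← -0.930275 + 0.16·0.927790 = -0.781828
x=-0.380000, y=-0.781828: f=0.840914 → y ← -0.781828 + 0.16·0.840914 = -0.647282
x=-0.220000, y=-0.647282: f=0.785058 → y ← -0.647282 + 0.16·0.785058 = -0.521673
x=-0.060000, y=-0.521673: f=0.748629 → y ← -0.521673 + 0.16·0.748629 = -0.401892
y(0.1) ≈ -0.4019

-0.4019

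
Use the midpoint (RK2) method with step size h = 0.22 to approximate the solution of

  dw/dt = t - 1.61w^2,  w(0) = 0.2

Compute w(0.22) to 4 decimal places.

0.2110

Midpoint: k1 = f(t_n, w_n); k2 = f(t_n + h/2, w_n + (h/2)·k1); w_{n+1} = w_n + h·k2.
t=0.000000, w=0.200000:
  k1 = f(0.000000, 0.200000) = -0.064400
  k2 = f(0.110000, 0.192916) = 0.050081
  w ← 0.200000 + 0.22·0.050081 = 0.211018
w(0.22) ≈ 0.2110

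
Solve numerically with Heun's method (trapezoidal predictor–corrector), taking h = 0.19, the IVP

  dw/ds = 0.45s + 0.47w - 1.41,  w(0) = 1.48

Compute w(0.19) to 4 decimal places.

1.3463

Heun: k1 = f(s_n, w_n); k2 = f(s_n + h, w_n + h·k1); w_{n+1} = w_n + (h/2)·(k1 + k2).
s=0.000000, w=1.480000:
  k1 = f(0.000000, 1.480000) = -0.714400
  k2 = f(0.190000, 1.344264) = -0.692696
  w ← 1.480000 + (0.19/2)·(-0.714400 + (-0.692696)) = 1.346326
w(0.19) ≈ 1.3463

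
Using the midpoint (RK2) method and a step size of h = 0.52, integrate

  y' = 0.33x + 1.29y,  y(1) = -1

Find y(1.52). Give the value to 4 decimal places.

-1.6220

Midpoint: k1 = f(x_n, y_n); k2 = f(x_n + h/2, y_n + (h/2)·k1); y_{n+1} = y_n + h·k2.
x=1.000000, y=-1.000000:
  k1 = f(1.000000, -1.000000) = -0.960000
  k2 = f(1.260000, -1.249600) = -1.196184
  y ← -1.000000 + 0.52·(-1.196184) = -1.622016
y(1.52) ≈ -1.6220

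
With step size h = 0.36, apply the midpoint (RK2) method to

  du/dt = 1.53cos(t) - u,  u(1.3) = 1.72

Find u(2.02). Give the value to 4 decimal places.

0.7332

Midpoint: k1 = f(t_n, u_n); k2 = f(t_n + h/2, u_n + (h/2)·k1); u_{n+1} = u_n + h·k2.
t=1.300000, u=1.720000:
  k1 = f(1.300000, 1.720000) = -1.310727
  k2 = f(1.480000, 1.484069) = -1.345342
  u ← 1.720000 + 0.36·(-1.345342) = 1.235677
t=1.660000, u=1.235677:
  k1 = f(1.660000, 1.235677) = -1.371978
  k2 = f(1.840000, 0.988721) = -1.395646
  u ← 1.235677 + 0.36·(-1.395646) = 0.733245
u(2.02) ≈ 0.7332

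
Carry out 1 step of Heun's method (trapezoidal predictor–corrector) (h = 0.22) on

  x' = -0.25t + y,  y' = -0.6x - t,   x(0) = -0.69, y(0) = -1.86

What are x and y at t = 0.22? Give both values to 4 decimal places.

Heun on (x,y): k1 = f(t_n, state_n); k2 = f(t_n + h, state_n + h·k1); state_{n+1} = state_n + (h/2)·(k1 + k2).
0.000000: (-0.690000, -1.860000)
  k1 = (-1.860000, 0.414000)
  predictor → (-1.099200, -1.768920)
  k2 = (-1.823920, 0.439520)
  → (-1.095231, -1.766113)
(x(0.22), y(0.22)) ≈ (-1.0952, -1.7661)

-1.0952, -1.7661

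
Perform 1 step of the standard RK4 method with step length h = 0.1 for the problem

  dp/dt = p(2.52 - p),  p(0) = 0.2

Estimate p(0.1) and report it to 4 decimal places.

RK4: k1 = f(t_n, p_n); k2 = f(t_n + h/2, p_n + (h/2)·k1); k3 = f(t_n + h/2, p_n + (h/2)·k2); k4 = f(t_n + h, p_n + h·k3); p_{n+1} = p_n + (h/6)·(k1 + 2k2 + 2k3 + k4).
t=0.000000, p=0.200000:
  k1 = f(0.000000, 0.200000) = 0.464000
  k2 = f(0.050000, 0.223200) = 0.512646
  k3 = f(0.050000, 0.225632) = 0.517683
  k4 = f(0.100000, 0.251768) = 0.571069
  p ← 0.200000 + (0.1/6)·(k1 + 2k2 + 2k3 + k4) = 0.251595
p(0.1) ≈ 0.2516

0.2516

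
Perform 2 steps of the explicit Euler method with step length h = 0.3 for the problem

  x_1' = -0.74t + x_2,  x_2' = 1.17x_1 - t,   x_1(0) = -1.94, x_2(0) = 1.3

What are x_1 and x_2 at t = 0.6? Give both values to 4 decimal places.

Euler on (x_1,x_2): x_1_{n+1} = x_1_n + h·x_1', x_2_{n+1} = x_2_n + h·x_2'.
0.000000: (-1.940000, 1.300000); f=(1.300000, -2.269800) → (-1.550000, 0.619060)
0.300000: (-1.550000, 0.619060); f=(0.397060, -2.113500) → (-1.430882, -0.014990)
(x_1(0.6), x_2(0.6)) ≈ (-1.4309, -0.0150)

-1.4309, -0.0150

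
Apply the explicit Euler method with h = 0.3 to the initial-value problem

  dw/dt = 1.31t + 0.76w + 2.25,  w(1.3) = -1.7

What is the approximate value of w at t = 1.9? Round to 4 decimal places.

0.1965

Euler: w_{n+1} = w_n + h·f(t_n, w_n).
t=1.300000, w=-1.700000: f=2.661000 → w ← -1.700000 + 0.3·2.661000 = -0.901700
t=1.600000, w=-0.901700: f=3.660708 → w ← -0.901700 + 0.3·3.660708 = 0.196512
w(1.9) ≈ 0.1965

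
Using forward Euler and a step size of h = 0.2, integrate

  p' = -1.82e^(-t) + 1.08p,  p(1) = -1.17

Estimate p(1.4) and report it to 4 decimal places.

-2.0025

Euler: p_{n+1} = p_n + h·f(t_n, p_n).
t=1.000000, p=-1.170000: f=-1.933141 → p ← -1.170000 + 0.2·(-1.933141) = -1.556628
t=1.200000, p=-1.556628: f=-2.229332 → p ← -1.556628 + 0.2·(-2.229332) = -2.002494
p(1.4) ≈ -2.0025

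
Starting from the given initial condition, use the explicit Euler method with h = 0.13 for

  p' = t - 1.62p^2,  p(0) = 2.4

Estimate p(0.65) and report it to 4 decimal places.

Euler: p_{n+1} = p_n + h·f(t_n, p_n).
t=0.000000, p=2.400000: f=-9.331200 → p ← 2.400000 + 0.13·(-9.331200) = 1.186944
t=0.130000, p=1.186944: f=-2.152314 → p ← 1.186944 + 0.13·(-2.152314) = 0.907143
t=0.260000, p=0.907143: f=-1.073112 → p ← 0.907143 + 0.13·(-1.073112) = 0.767639
t=0.390000, p=0.767639: f=-0.564616 → p ← 0.767639 + 0.13·(-0.564616) = 0.694239
t=0.520000, p=0.694239: f=-0.260787 → p ← 0.694239 + 0.13·(-0.260787) = 0.660336
p(0.65) ≈ 0.6603

0.6603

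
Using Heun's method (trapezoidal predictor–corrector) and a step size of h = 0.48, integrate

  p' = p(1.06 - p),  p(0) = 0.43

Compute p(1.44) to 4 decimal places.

Heun: k1 = f(x_n, p_n); k2 = f(x_n + h, p_n + h·k1); p_{n+1} = p_n + (h/2)·(k1 + k2).
x=0.000000, p=0.430000:
  k1 = f(0.000000, 0.430000) = 0.270900
  k2 = f(0.480000, 0.560032) = 0.279998
  p ← 0.430000 + (0.48/2)·(0.270900 + 0.279998) = 0.562216
x=0.480000, p=0.562216:
  k1 = f(0.480000, 0.562216) = 0.279862
  k2 = f(0.960000, 0.696549) = 0.253161
  p ← 0.562216 + (0.48/2)·(0.279862 + 0.253161) = 0.690141
x=0.960000, p=0.690141:
  k1 = f(0.960000, 0.690141) = 0.255255
  k2 = f(1.440000, 0.812663) = 0.201001
  p ← 0.690141 + (0.48/2)·(0.255255 + 0.201001) = 0.799643
p(1.44) ≈ 0.7996

0.7996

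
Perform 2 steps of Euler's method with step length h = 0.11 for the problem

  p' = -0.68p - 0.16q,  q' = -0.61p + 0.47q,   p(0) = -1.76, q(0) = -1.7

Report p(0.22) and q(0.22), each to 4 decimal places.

Euler on (p,q): p_{n+1} = p_n + h·p', q_{n+1} = q_n + h·q'.
0.000000: (-1.760000, -1.700000); f=(1.468800, 0.274600) → (-1.598432, -1.669794)
0.110000: (-1.598432, -1.669794); f=(1.354101, 0.190240) → (-1.449481, -1.648868)
(p(0.22), q(0.22)) ≈ (-1.4495, -1.6489)

-1.4495, -1.6489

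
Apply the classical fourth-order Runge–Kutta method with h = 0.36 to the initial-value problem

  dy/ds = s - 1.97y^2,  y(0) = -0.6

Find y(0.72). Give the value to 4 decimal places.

-2.1101

RK4: k1 = f(s_n, y_n); k2 = f(s_n + h/2, y_n + (h/2)·k1); k3 = f(s_n + h/2, y_n + (h/2)·k2); k4 = f(s_n + h, y_n + h·k3); y_{n+1} = y_n + (h/6)·(k1 + 2k2 + 2k3 + k4).
s=0.000000, y=-0.600000:
  k1 = f(0.000000, -0.600000) = -0.709200
  k2 = f(0.180000, -0.727656) = -0.863082
  k3 = f(0.180000, -0.755355) = -0.944005
  k4 = f(0.360000, -0.939842) = -1.380106
  y ← -0.600000 + (0.36/6)·(k1 + 2k2 + 2k3 + k4) = -0.942209
s=0.360000, y=-0.942209:
  k1 = f(0.360000, -0.942209) = -1.388882
  k2 = f(0.540000, -1.192208) = -2.260077
  k3 = f(0.540000, -1.349023) = -3.045128
  k4 = f(0.720000, -2.038455) = -7.465938
  y ← -0.942209 + (0.36/6)·(k1 + 2k2 + 2k3 + k4) = -2.110123
y(0.72) ≈ -2.1101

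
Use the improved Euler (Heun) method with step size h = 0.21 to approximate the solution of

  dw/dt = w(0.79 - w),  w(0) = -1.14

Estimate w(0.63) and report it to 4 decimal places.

Heun: k1 = f(t_n, w_n); k2 = f(t_n + h, w_n + h·k1); w_{n+1} = w_n + (h/2)·(k1 + k2).
t=0.000000, w=-1.140000:
  k1 = f(0.000000, -1.140000) = -2.200200
  k2 = f(0.210000, -1.602042) = -3.832152
  w ← -1.140000 + (0.21/2)·(-2.200200 + (-3.832152)) = -1.773397
t=0.210000, w=-1.773397:
  k1 = f(0.210000, -1.773397) = -4.545920
  k2 = f(0.420000, -2.728040) = -9.597355
  w ← -1.773397 + (0.21/2)·(-4.545920 + (-9.597355)) = -3.258441
t=0.420000, w=-3.258441:
  k1 = f(0.420000, -3.258441) = -13.191605
  k2 = f(0.630000, -6.028678) = -41.107613
  w ← -3.258441 + (0.21/2)·(-13.191605 + (-41.107613)) = -8.959859
w(0.63) ≈ -8.9599

-8.9599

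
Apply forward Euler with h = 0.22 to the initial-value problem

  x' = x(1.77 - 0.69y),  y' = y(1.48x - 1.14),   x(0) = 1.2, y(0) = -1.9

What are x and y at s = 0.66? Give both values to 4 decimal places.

Euler on (x,y): x_{n+1} = x_n + h·x', y_{n+1} = y_n + h·y'.
0.000000: (1.200000, -1.900000); f=(3.697200, -1.208400) → (2.013384, -2.165848)
0.220000: (2.013384, -2.165848); f=(6.572561, -3.984745) → (3.459348, -3.042492)
0.440000: (3.459348, -3.042492); f=(13.385321, -12.108614) → (6.404118, -5.706387)
(x(0.66), y(0.66)) ≈ (6.4041, -5.7064)

6.4041, -5.7064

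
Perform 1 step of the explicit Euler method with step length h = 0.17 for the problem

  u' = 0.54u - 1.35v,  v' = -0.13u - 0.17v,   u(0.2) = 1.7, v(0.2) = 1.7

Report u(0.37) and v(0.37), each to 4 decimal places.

Euler on (u,v): u_{n+1} = u_n + h·u', v_{n+1} = v_n + h·v'.
0.200000: (1.700000, 1.700000); f=(-1.377000, -0.510000) → (1.465910, 1.613300)
(u(0.37), v(0.37)) ≈ (1.4659, 1.6133)

1.4659, 1.6133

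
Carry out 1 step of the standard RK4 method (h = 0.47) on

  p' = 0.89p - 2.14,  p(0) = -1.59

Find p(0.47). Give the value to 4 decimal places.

-3.6642

RK4: k1 = f(x_n, p_n); k2 = f(x_n + h/2, p_n + (h/2)·k1); k3 = f(x_n + h/2, p_n + (h/2)·k2); k4 = f(x_n + h, p_n + h·k3); p_{n+1} = p_n + (h/6)·(k1 + 2k2 + 2k3 + k4).
x=0.000000, p=-1.590000:
  k1 = f(0.000000, -1.590000) = -3.555100
  k2 = f(0.235000, -2.425448) = -4.298649
  k3 = f(0.235000, -2.600183) = -4.454162
  k4 = f(0.470000, -3.683456) = -5.418276
  p ← -1.590000 + (0.47/6)·(k1 + 2k2 + 2k3 + k4) = -3.664188
p(0.47) ≈ -3.6642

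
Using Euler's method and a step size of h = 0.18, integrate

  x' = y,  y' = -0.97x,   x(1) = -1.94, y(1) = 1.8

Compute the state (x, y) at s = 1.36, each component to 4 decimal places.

Euler on (x,y): x_{n+1} = x_n + h·x', y_{n+1} = y_n + h·y'.
1.000000: (-1.940000, 1.800000); f=(1.800000, 1.881800) → (-1.616000, 2.138724)
1.180000: (-1.616000, 2.138724); f=(2.138724, 1.567520) → (-1.231030, 2.420878)
(x(1.36), y(1.36)) ≈ (-1.2310, 2.4209)

-1.2310, 2.4209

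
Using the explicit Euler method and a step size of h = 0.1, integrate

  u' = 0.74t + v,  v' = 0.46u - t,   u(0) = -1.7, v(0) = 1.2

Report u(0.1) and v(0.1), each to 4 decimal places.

Euler on (u,v): u_{n+1} = u_n + h·u', v_{n+1} = v_n + h·v'.
0.000000: (-1.700000, 1.200000); f=(1.200000, -0.782000) → (-1.580000, 1.121800)
(u(0.1), v(0.1)) ≈ (-1.5800, 1.1218)

-1.5800, 1.1218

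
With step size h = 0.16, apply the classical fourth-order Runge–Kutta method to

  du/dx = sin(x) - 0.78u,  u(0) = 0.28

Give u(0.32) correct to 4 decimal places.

RK4: k1 = f(x_n, u_n); k2 = f(x_n + h/2, u_n + (h/2)·k1); k3 = f(x_n + h/2, u_n + (h/2)·k2); k4 = f(x_n + h, u_n + h·k3); u_{n+1} = u_n + (h/6)·(k1 + 2k2 + 2k3 + k4).
x=0.000000, u=0.280000:
  k1 = f(0.000000, 0.280000) = -0.218400
  k2 = f(0.080000, 0.262528) = -0.124857
  k3 = f(0.080000, 0.270011) = -0.130694
  k4 = f(0.160000, 0.259089) = -0.042771
  u ← 0.280000 + (0.16/6)·(k1 + 2k2 + 2k3 + k4) = 0.259406
x=0.160000, u=0.259406:
  k1 = f(0.160000, 0.259406) = -0.043018
  k2 = f(0.240000, 0.255965) = 0.038050
  k3 = f(0.240000, 0.262450) = 0.032992
  k4 = f(0.320000, 0.264685) = 0.108113
  u ← 0.259406 + (0.16/6)·(k1 + 2k2 + 2k3 + k4) = 0.264931
u(0.32) ≈ 0.2649

0.2649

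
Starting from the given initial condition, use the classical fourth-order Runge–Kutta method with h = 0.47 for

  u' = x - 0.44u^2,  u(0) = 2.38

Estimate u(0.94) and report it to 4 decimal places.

1.5066

RK4: k1 = f(x_n, u_n); k2 = f(x_n + h/2, u_n + (h/2)·k1); k3 = f(x_n + h/2, u_n + (h/2)·k2); k4 = f(x_n + h, u_n + h·k3); u_{n+1} = u_n + (h/6)·(k1 + 2k2 + 2k3 + k4).
x=0.000000, u=2.380000:
  k1 = f(0.000000, 2.380000) = -2.492336
  k2 = f(0.235000, 1.794301) = -1.181587
  k3 = f(0.235000, 2.102327) = -1.709703
  k4 = f(0.470000, 1.576440) = -0.623471
  u ← 2.380000 + (0.47/6)·(k1 + 2k2 + 2k3 + k4) = 1.682960
x=0.470000, u=1.682960:
  k1 = f(0.470000, 1.682960) = -0.776235
  k2 = f(0.705000, 1.500544) = -0.285719
  k3 = f(0.705000, 1.615816) = -0.443779
  k4 = f(0.940000, 1.474384) = -0.016475
  u ← 1.682960 + (0.47/6)·(k1 + 2k2 + 2k3 + k4) = 1.506576
u(0.94) ≈ 1.5066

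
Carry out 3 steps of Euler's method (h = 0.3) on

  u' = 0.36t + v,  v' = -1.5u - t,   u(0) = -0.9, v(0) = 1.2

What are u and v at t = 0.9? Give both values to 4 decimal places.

0.5661, 1.5897

Euler on (u,v): u_{n+1} = u_n + h·u', v_{n+1} = v_n + h·v'.
0.000000: (-0.900000, 1.200000); f=(1.200000, 1.350000) → (-0.540000, 1.605000)
0.300000: (-0.540000, 1.605000); f=(1.713000, 0.510000) → (-0.026100, 1.758000)
0.600000: (-0.026100, 1.758000); f=(1.974000, -0.560850) → (0.566100, 1.589745)
(u(0.9), v(0.9)) ≈ (0.5661, 1.5897)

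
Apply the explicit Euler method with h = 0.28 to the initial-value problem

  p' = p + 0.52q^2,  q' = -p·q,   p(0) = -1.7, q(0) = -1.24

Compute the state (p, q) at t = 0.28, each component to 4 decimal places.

-1.9521, -1.8302

Euler on (p,q): p_{n+1} = p_n + h·p', q_{n+1} = q_n + h·q'.
0.000000: (-1.700000, -1.240000); f=(-0.900448, -2.108000) → (-1.952125, -1.830240)
(p(0.28), q(0.28)) ≈ (-1.9521, -1.8302)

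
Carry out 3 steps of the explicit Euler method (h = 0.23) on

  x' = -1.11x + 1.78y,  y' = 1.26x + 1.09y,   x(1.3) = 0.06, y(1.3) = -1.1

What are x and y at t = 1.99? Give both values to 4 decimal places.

-1.3828, -2.5206

Euler on (x,y): x_{n+1} = x_n + h·x', y_{n+1} = y_n + h·y'.
1.300000: (0.060000, -1.100000); f=(-2.024600, -1.123400) → (-0.405658, -1.358382)
1.530000: (-0.405658, -1.358382); f=(-1.967640, -1.991765) → (-0.858215, -1.816488)
1.760000: (-0.858215, -1.816488); f=(-2.280730, -3.061323) → (-1.382783, -2.520592)
(x(1.99), y(1.99)) ≈ (-1.3828, -2.5206)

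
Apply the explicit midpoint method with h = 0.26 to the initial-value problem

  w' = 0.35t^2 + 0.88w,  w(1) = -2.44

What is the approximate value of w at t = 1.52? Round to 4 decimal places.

Midpoint: k1 = f(t_n, w_n); k2 = f(t_n + h/2, w_n + (h/2)·k1); w_{n+1} = w_n + h·k2.
t=1.000000, w=-2.440000:
  k1 = f(1.000000, -2.440000) = -1.797200
  k2 = f(1.130000, -2.673636) = -1.905885
  w ← -2.440000 + 0.26·(-1.905885) = -2.935530
t=1.260000, w=-2.935530:
  k1 = f(1.260000, -2.935530) = -2.027606
  k2 = f(1.390000, -3.199119) = -2.138990
  w ← -2.935530 + 0.26·(-2.138990) = -3.491667
w(1.52) ≈ -3.4917

-3.4917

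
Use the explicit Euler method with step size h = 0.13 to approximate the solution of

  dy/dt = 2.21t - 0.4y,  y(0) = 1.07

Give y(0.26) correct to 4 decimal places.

Euler: y_{n+1} = y_n + h·f(t_n, y_n).
t=0.000000, y=1.070000: f=-0.428000 → y ← 1.070000 + 0.13·(-0.428000) = 1.014360
t=0.130000, y=1.014360: f=-0.118444 → y ← 1.014360 + 0.13·(-0.118444) = 0.998962
y(0.26) ≈ 0.9990

0.9990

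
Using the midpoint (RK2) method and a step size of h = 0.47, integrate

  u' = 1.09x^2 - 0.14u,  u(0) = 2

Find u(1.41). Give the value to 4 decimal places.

Midpoint: k1 = f(x_n, u_n); k2 = f(x_n + h/2, u_n + (h/2)·k1); u_{n+1} = u_n + h·k2.
x=0.000000, u=2.000000:
  k1 = f(0.000000, 2.000000) = -0.280000
  k2 = f(0.235000, 1.934200) = -0.210593
  u ← 2.000000 + 0.47·(-0.210593) = 1.901021
x=0.470000, u=1.901021:
  k1 = f(0.470000, 1.901021) = -0.025362
  k2 = f(0.705000, 1.895061) = 0.276449
  u ← 1.901021 + 0.47·0.276449 = 2.030952
x=0.940000, u=2.030952:
  k1 = f(0.940000, 2.030952) = 0.678791
  k2 = f(1.175000, 2.190468) = 1.198216
  u ← 2.030952 + 0.47·1.198216 = 2.594114
u(1.41) ≈ 2.5941

2.5941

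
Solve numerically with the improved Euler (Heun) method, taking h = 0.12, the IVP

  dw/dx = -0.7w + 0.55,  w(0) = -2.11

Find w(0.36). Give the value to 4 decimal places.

-1.4657

Heun: k1 = f(x_n, w_n); k2 = f(x_n + h, w_n + h·k1); w_{n+1} = w_n + (h/2)·(k1 + k2).
x=0.000000, w=-2.110000:
  k1 = f(0.000000, -2.110000) = 2.027000
  k2 = f(0.120000, -1.866760) = 1.856732
  w ← -2.110000 + (0.12/2)·(2.027000 + 1.856732) = -1.876976
x=0.120000, w=-1.876976:
  k1 = f(0.120000, -1.876976) = 1.863883
  k2 = f(0.240000, -1.653310) = 1.707317
  w ← -1.876976 + (0.12/2)·(1.863883 + 1.707317) = -1.662704
x=0.240000, w=-1.662704:
  k1 = f(0.240000, -1.662704) = 1.713893
  k2 = f(0.360000, -1.457037) = 1.569926
  w ← -1.662704 + (0.12/2)·(1.713893 + 1.569926) = -1.465675
w(0.36) ≈ -1.4657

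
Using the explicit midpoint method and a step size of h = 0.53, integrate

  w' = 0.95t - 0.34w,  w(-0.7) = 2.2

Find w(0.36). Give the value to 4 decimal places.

1.4367

Midpoint: k1 = f(t_n, w_n); k2 = f(t_n + h/2, w_n + (h/2)·k1); w_{n+1} = w_n + h·k2.
t=-0.700000, w=2.200000:
  k1 = f(-0.700000, 2.200000) = -1.413000
  k2 = f(-0.435000, 1.825555) = -1.033939
  w ← 2.200000 + 0.53·(-1.033939) = 1.652012
t=-0.170000, w=1.652012:
  k1 = f(-0.170000, 1.652012) = -0.723184
  k2 = f(0.095000, 1.460369) = -0.406275
  w ← 1.652012 + 0.53·(-0.406275) = 1.436687
w(0.36) ≈ 1.4367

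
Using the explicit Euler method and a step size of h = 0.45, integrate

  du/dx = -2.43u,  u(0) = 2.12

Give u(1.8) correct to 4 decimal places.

0.0002

Euler: u_{n+1} = u_n + h·f(x_n, u_n).
x=0.000000, u=2.120000: f=-5.151600 → u ← 2.120000 + 0.45·(-5.151600) = -0.198220
x=0.450000, u=-0.198220: f=0.481675 → u ← -0.198220 + 0.45·0.481675 = 0.018534
x=0.900000, u=0.018534: f=-0.045037 → u ← 0.018534 + 0.45·(-0.045037) = -0.001733
x=1.350000, u=-0.001733: f=0.004211 → u ← -0.001733 + 0.45·0.004211 = 0.000162
u(1.8) ≈ 0.0002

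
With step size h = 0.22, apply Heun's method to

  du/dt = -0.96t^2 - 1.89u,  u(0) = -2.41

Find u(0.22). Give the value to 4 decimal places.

-1.6214

Heun: k1 = f(t_n, u_n); k2 = f(t_n + h, u_n + h·k1); u_{n+1} = u_n + (h/2)·(k1 + k2).
t=0.000000, u=-2.410000:
  k1 = f(0.000000, -2.410000) = 4.554900
  k2 = f(0.220000, -1.407922) = 2.614509
  u ← -2.410000 + (0.22/2)·(4.554900 + 2.614509) = -1.621365
u(0.22) ≈ -1.6214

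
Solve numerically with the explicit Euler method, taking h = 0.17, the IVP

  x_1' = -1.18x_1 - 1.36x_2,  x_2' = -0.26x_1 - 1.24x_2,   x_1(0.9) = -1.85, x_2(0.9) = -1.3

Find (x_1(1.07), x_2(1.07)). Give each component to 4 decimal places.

-1.1783, -0.9442

Euler on (x_1,x_2): x_1_{n+1} = x_1_n + h·x_1', x_2_{n+1} = x_2_n + h·x_2'.
0.900000: (-1.850000, -1.300000); f=(3.951000, 2.093000) → (-1.178330, -0.944190)
(x_1(1.07), x_2(1.07)) ≈ (-1.1783, -0.9442)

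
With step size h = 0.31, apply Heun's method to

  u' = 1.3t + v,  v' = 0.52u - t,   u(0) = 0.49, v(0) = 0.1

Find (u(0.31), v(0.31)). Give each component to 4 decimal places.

Heun on (u,v): k1 = f(t_n, state_n); k2 = f(t_n + h, state_n + h·k1); state_{n+1} = state_n + (h/2)·(k1 + k2).
0.000000: (0.490000, 0.100000)
  k1 = (0.100000, 0.254800)
  predictor → (0.521000, 0.178988)
  k2 = (0.581988, -0.039080)
  → (0.595708, 0.133437)
(u(0.31), v(0.31)) ≈ (0.5957, 0.1334)

0.5957, 0.1334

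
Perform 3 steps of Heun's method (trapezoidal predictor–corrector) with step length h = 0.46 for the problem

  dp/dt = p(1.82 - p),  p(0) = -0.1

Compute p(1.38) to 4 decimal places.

-1.7322

Heun: k1 = f(t_n, p_n); k2 = f(t_n + h, p_n + h·k1); p_{n+1} = p_n + (h/2)·(k1 + k2).
t=0.000000, p=-0.100000:
  k1 = f(0.000000, -0.100000) = -0.192000
  k2 = f(0.460000, -0.188320) = -0.378207
  p ← -0.100000 + (0.46/2)·(-0.192000 + (-0.378207)) = -0.231148
t=0.460000, p=-0.231148:
  k1 = f(0.460000, -0.231148) = -0.474118
  k2 = f(0.920000, -0.449242) = -1.019438
  p ← -0.231148 + (0.46/2)·(-0.474118 + (-1.019438)) = -0.574665
t=0.920000, p=-0.574665:
  k1 = f(0.920000, -0.574665) = -1.376131
  k2 = f(1.380000, -1.207686) = -3.656493
  p ← -0.574665 + (0.46/2)·(-1.376131 + (-3.656493)) = -1.732169
p(1.38) ≈ -1.7322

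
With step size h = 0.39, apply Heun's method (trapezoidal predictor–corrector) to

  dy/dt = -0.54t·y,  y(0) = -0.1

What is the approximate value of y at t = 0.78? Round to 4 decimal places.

Heun: k1 = f(t_n, y_n); k2 = f(t_n + h, y_n + h·k1); y_{n+1} = y_n + (h/2)·(k1 + k2).
t=0.000000, y=-0.100000:
  k1 = f(0.000000, -0.100000) = 0.000000
  k2 = f(0.390000, -0.100000) = 0.021060
  y ← -0.100000 + (0.39/2)·(0.000000 + 0.021060) = -0.095893
t=0.390000, y=-0.095893:
  k1 = f(0.390000, -0.095893) = 0.020195
  k2 = f(0.780000, -0.088017) = 0.037073
  y ← -0.095893 + (0.39/2)·(0.020195 + 0.037073) = -0.084726
y(0.78) ≈ -0.0847

-0.0847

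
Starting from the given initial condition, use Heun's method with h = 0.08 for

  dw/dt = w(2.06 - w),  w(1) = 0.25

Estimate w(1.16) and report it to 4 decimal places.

Heun: k1 = f(t_n, w_n); k2 = f(t_n + h, w_n + h·k1); w_{n+1} = w_n + (h/2)·(k1 + k2).
t=1.000000, w=0.250000:
  k1 = f(1.000000, 0.250000) = 0.452500
  k2 = f(1.080000, 0.286200) = 0.507662
  w ← 0.250000 + (0.08/2)·(0.452500 + 0.507662) = 0.288406
t=1.080000, w=0.288406:
  k1 = f(1.080000, 0.288406) = 0.510939
  k2 = f(1.160000, 0.329282) = 0.569894
  w ← 0.288406 + (0.08/2)·(0.510939 + 0.569894) = 0.331640
w(1.16) ≈ 0.3316

0.3316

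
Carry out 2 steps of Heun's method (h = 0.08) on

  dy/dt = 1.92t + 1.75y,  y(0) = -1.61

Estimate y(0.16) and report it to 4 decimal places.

Heun: k1 = f(t_n, y_n); k2 = f(t_n + h, y_n + h·k1); y_{n+1} = y_n + (h/2)·(k1 + k2).
t=0.000000, y=-1.610000:
  k1 = f(0.000000, -1.610000) = -2.817500
  k2 = f(0.080000, -1.835400) = -3.058350
  y ← -1.610000 + (0.08/2)·(-2.817500 + (-3.058350)) = -1.845034
t=0.080000, y=-1.845034:
  k1 = f(0.080000, -1.845034) = -3.075210
  k2 = f(0.160000, -2.091051) = -3.352139
  y ← -1.845034 + (0.08/2)·(-3.075210 + (-3.352139)) = -2.102128
y(0.16) ≈ -2.1021

-2.1021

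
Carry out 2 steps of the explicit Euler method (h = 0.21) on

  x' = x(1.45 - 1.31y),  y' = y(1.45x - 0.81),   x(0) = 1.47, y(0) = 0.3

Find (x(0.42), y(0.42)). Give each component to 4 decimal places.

2.1539, 0.5277

Euler on (x,y): x_{n+1} = x_n + h·x', y_{n+1} = y_n + h·y'.
0.000000: (1.470000, 0.300000); f=(1.553790, 0.396450) → (1.796296, 0.383254)
0.210000: (1.796296, 0.383254); f=(1.702775, 0.687800) → (2.153879, 0.527692)
(x(0.42), y(0.42)) ≈ (2.1539, 0.5277)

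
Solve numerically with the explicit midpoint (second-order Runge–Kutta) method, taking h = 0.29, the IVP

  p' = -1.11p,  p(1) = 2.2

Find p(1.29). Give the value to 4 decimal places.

Midpoint: k1 = f(t_n, p_n); k2 = f(t_n + h/2, p_n + (h/2)·k1); p_{n+1} = p_n + h·k2.
t=1.000000, p=2.200000:
  k1 = f(1.000000, 2.200000) = -2.442000
  k2 = f(1.145000, 1.845910) = -2.048960
  p ← 2.200000 + 0.29·(-2.048960) = 1.605802
p(1.29) ≈ 1.6058

1.6058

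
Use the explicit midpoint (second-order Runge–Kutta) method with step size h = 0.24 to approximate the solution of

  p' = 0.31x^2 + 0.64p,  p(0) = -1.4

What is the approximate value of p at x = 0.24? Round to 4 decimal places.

-1.6305

Midpoint: k1 = f(x_n, p_n); k2 = f(x_n + h/2, p_n + (h/2)·k1); p_{n+1} = p_n + h·k2.
x=0.000000, p=-1.400000:
  k1 = f(0.000000, -1.400000) = -0.896000
  k2 = f(0.120000, -1.507520) = -0.960349
  p ← -1.400000 + 0.24·(-0.960349) = -1.630484
p(0.24) ≈ -1.6305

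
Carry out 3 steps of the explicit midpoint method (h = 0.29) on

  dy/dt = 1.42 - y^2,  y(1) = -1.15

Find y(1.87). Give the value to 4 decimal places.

Midpoint: k1 = f(t_n, y_n); k2 = f(t_n + h/2, y_n + (h/2)·k1); y_{n+1} = y_n + h·k2.
t=1.000000, y=-1.150000:
  k1 = f(1.000000, -1.150000) = 0.097500
  k2 = f(1.145000, -1.135862) = 0.129816
  y ← -1.150000 + 0.29·0.129816 = -1.112353
t=1.290000, y=-1.112353:
  k1 = f(1.290000, -1.112353) = 0.182670
  k2 = f(1.435000, -1.085866) = 0.240895
  y ← -1.112353 + 0.29·0.240895 = -1.042494
t=1.580000, y=-1.042494:
  k1 = f(1.580000, -1.042494) = 0.333207
  k2 = f(1.725000, -0.994179) = 0.431609
  y ← -1.042494 + 0.29·0.431609 = -0.917327
y(1.87) ≈ -0.9173

-0.9173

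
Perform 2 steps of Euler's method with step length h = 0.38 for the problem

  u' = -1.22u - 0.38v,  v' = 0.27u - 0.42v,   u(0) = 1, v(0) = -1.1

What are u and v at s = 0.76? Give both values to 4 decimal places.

Euler on (u,v): u_{n+1} = u_n + h·u', v_{n+1} = v_n + h·v'.
0.000000: (1.000000, -1.100000); f=(-0.802000, 0.732000) → (0.695240, -0.821840)
0.380000: (0.695240, -0.821840); f=(-0.535894, 0.532888) → (0.491600, -0.619343)
(u(0.76), v(0.76)) ≈ (0.4916, -0.6193)

0.4916, -0.6193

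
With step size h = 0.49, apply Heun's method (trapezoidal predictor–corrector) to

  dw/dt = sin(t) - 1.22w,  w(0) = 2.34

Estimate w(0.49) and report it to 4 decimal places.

Heun: k1 = f(t_n, w_n); k2 = f(t_n + h, w_n + h·k1); w_{n+1} = w_n + (h/2)·(k1 + k2).
t=0.000000, w=2.340000:
  k1 = f(0.000000, 2.340000) = -2.854800
  k2 = f(0.490000, 0.941148) = -0.677575
  w ← 2.340000 + (0.49/2)·(-2.854800 + (-0.677575)) = 1.474568
w(0.49) ≈ 1.4746

1.4746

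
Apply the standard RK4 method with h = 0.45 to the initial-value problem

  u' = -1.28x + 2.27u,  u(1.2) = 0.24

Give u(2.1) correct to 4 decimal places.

-3.8096

RK4: k1 = f(x_n, u_n); k2 = f(x_n + h/2, u_n + (h/2)·k1); k3 = f(x_n + h/2, u_n + (h/2)·k2); k4 = f(x_n + h, u_n + h·k3); u_{n+1} = u_n + (h/6)·(k1 + 2k2 + 2k3 + k4).
x=1.200000, u=0.240000:
  k1 = f(1.200000, 0.240000) = -0.991200
  k2 = f(1.425000, 0.016980) = -1.785455
  k3 = f(1.425000, -0.161727) = -2.191121
  k4 = f(1.650000, -0.746005) = -3.805430
  u ← 0.240000 + (0.45/6)·(k1 + 2k2 + 2k3 + k4) = -0.716234
x=1.650000, u=-0.716234:
  k1 = f(1.650000, -0.716234) = -3.737851
  k2 = f(1.875000, -1.557250) = -5.934958
  k3 = f(1.875000, -2.051599) = -7.057131
  k4 = f(2.100000, -3.891943) = -11.522710
  u ← -0.716234 + (0.45/6)·(k1 + 2k2 + 2k3 + k4) = -3.809589
u(2.1) ≈ -3.8096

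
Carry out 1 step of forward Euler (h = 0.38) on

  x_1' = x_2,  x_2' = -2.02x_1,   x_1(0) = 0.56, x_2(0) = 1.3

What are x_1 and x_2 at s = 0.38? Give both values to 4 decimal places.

1.0540, 0.8701

Euler on (x_1,x_2): x_1_{n+1} = x_1_n + h·x_1', x_2_{n+1} = x_2_n + h·x_2'.
0.000000: (0.560000, 1.300000); f=(1.300000, -1.131200) → (1.054000, 0.870144)
(x_1(0.38), x_2(0.38)) ≈ (1.0540, 0.8701)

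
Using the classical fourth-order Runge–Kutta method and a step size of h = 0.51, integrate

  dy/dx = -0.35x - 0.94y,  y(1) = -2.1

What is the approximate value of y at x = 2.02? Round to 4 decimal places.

-1.1707

RK4: k1 = f(x_n, y_n); k2 = f(x_n + h/2, y_n + (h/2)·k1); k3 = f(x_n + h/2, y_n + (h/2)·k2); k4 = f(x_n + h, y_n + h·k3); y_{n+1} = y_n + (h/6)·(k1 + 2k2 + 2k3 + k4).
x=1.000000, y=-2.100000:
  k1 = f(1.000000, -2.100000) = 1.624000
  k2 = f(1.255000, -1.685880) = 1.145477
  k3 = f(1.255000, -1.807903) = 1.260179
  k4 = f(1.510000, -1.457309) = 0.841370
  y ← -2.100000 + (0.51/6)·(k1 + 2k2 + 2k3 + k4) = -1.481482
x=1.510000, y=-1.481482:
  k1 = f(1.510000, -1.481482) = 0.864093
  k2 = f(1.765000, -1.261138) = 0.567720
  k3 = f(1.765000, -1.336713) = 0.638761
  k4 = f(2.020000, -1.155714) = 0.379371
  y ← -1.481482 + (0.51/6)·(k1 + 2k2 + 2k3 + k4) = -1.170686
y(2.02) ≈ -1.1707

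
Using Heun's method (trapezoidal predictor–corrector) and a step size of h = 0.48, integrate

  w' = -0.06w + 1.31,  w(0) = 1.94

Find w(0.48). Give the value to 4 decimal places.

Heun: k1 = f(x_n, w_n); k2 = f(x_n + h, w_n + h·k1); w_{n+1} = w_n + (h/2)·(k1 + k2).
x=0.000000, w=1.940000:
  k1 = f(0.000000, 1.940000) = 1.193600
  k2 = f(0.480000, 2.512928) = 1.159224
  w ← 1.940000 + (0.48/2)·(1.193600 + 1.159224) = 2.504678
w(0.48) ≈ 2.5047

2.5047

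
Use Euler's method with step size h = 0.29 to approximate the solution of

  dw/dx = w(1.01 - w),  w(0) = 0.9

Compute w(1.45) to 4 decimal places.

0.9878

Euler: w_{n+1} = w_n + h·f(x_n, w_n).
x=0.000000, w=0.900000: f=0.099000 → w ← 0.900000 + 0.29·0.099000 = 0.928710
x=0.290000, w=0.928710: f=0.075495 → w ← 0.928710 + 0.29·0.075495 = 0.950604
x=0.580000, w=0.950604: f=0.056463 → w ← 0.950604 + 0.29·0.056463 = 0.966978
x=0.870000, w=0.966978: f=0.041602 → w ← 0.966978 + 0.29·0.041602 = 0.979042
x=1.160000, w=0.979042: f=0.030309 → w ← 0.979042 + 0.29·0.030309 = 0.987832
w(1.45) ≈ 0.9878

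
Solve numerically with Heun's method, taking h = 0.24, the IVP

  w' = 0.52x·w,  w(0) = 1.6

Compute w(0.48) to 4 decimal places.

1.6984

Heun: k1 = f(x_n, w_n); k2 = f(x_n + h, w_n + h·k1); w_{n+1} = w_n + (h/2)·(k1 + k2).
x=0.000000, w=1.600000:
  k1 = f(0.000000, 1.600000) = 0.000000
  k2 = f(0.240000, 1.600000) = 0.199680
  w ← 1.600000 + (0.24/2)·(0.000000 + 0.199680) = 1.623962
x=0.240000, w=1.623962:
  k1 = f(0.240000, 1.623962) = 0.202670
  k2 = f(0.480000, 1.672602) = 0.417482
  w ← 1.623962 + (0.24/2)·(0.202670 + 0.417482) = 1.698380
w(0.48) ≈ 1.6984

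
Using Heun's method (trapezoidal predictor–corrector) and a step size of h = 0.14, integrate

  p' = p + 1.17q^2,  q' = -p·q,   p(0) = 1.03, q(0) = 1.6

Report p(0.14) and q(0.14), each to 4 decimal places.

Heun on (p,q): k1 = f(t_n, state_n); k2 = f(t_n + h, state_n + h·k1); state_{n+1} = state_n + (h/2)·(k1 + k2).
0.000000: (1.030000, 1.600000)
  k1 = (4.025200, -1.648000)
  predictor → (1.593528, 1.369280)
  k2 = (3.787193, -2.181986)
  → (1.576868, 1.331901)
(p(0.14), q(0.14)) ≈ (1.5769, 1.3319)

1.5769, 1.3319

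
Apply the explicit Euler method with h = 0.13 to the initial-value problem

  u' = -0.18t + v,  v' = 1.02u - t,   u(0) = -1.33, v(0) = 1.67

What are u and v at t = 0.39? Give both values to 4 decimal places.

-0.7551, 1.1731

Euler on (u,v): u_{n+1} = u_n + h·u', v_{n+1} = v_n + h·v'.
0.000000: (-1.330000, 1.670000); f=(1.670000, -1.356600) → (-1.112900, 1.493642)
0.130000: (-1.112900, 1.493642); f=(1.470242, -1.265158) → (-0.921769, 1.329171)
0.260000: (-0.921769, 1.329171); f=(1.282371, -1.200204) → (-0.755060, 1.173145)
(u(0.39), v(0.39)) ≈ (-0.7551, 1.1731)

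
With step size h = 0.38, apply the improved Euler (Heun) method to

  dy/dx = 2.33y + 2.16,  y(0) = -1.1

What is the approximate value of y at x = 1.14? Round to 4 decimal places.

Heun: k1 = f(x_n, y_n); k2 = f(x_n + h, y_n + h·k1); y_{n+1} = y_n + (h/2)·(k1 + k2).
x=0.000000, y=-1.100000:
  k1 = f(0.000000, -1.100000) = -0.403000
  k2 = f(0.380000, -1.253140) = -0.759816
  y ← -1.100000 + (0.38/2)·(-0.403000 + (-0.759816)) = -1.320935
x=0.380000, y=-1.320935:
  k1 = f(0.380000, -1.320935) = -0.917779
  k2 = f(0.760000, -1.669691) = -1.730380
  y ← -1.320935 + (0.38/2)·(-0.917779 + (-1.730380)) = -1.824085
x=0.760000, y=-1.824085:
  k1 = f(0.760000, -1.824085) = -2.090119
  k2 = f(1.140000, -2.618330) = -3.940710
  y ← -1.824085 + (0.38/2)·(-2.090119 + (-3.940710)) = -2.969943
y(1.14) ≈ -2.9699

-2.9699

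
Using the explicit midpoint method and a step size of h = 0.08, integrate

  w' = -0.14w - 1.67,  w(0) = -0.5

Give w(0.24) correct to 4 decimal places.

-0.8776

Midpoint: k1 = f(x_n, w_n); k2 = f(x_n + h/2, w_n + (h/2)·k1); w_{n+1} = w_n + h·k2.
x=0.000000, w=-0.500000:
  k1 = f(0.000000, -0.500000) = -1.600000
  k2 = f(0.040000, -0.564000) = -1.591040
  w ← -0.500000 + 0.08·(-1.591040) = -0.627283
x=0.080000, w=-0.627283:
  k1 = f(0.080000, -0.627283) = -1.582180
  k2 = f(0.120000, -0.690570) = -1.573320
  w ← -0.627283 + 0.08·(-1.573320) = -0.753149
x=0.160000, w=-0.753149:
  k1 = f(0.160000, -0.753149) = -1.564559
  k2 = f(0.200000, -0.815731) = -1.555798
  w ← -0.753149 + 0.08·(-1.555798) = -0.877613
w(0.24) ≈ -0.8776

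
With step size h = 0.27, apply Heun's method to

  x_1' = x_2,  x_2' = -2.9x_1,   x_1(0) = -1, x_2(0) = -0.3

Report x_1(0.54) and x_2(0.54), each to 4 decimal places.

Heun on (x_1,x_2): k1 = f(t_n, state_n); k2 = f(t_n + h, state_n + h·k1); state_{n+1} = state_n + (h/2)·(k1 + k2).
0.000000: (-1.000000, -0.300000)
  k1 = (-0.300000, 2.900000)
  predictor → (-1.081000, 0.483000)
  k2 = (0.483000, 3.134900)
  → (-0.975295, 0.514711)
0.270000: (-0.975295, 0.514711)
  k1 = (0.514711, 2.828355)
  predictor → (-0.836323, 1.278367)
  k2 = (1.278367, 2.425336)
  → (-0.733229, 1.223960)
(x_1(0.54), x_2(0.54)) ≈ (-0.7332, 1.2240)

-0.7332, 1.2240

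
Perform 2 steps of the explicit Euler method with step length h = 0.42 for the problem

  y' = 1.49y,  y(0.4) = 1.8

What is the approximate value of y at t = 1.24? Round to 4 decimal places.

4.7578

Euler: y_{n+1} = y_n + h·f(t_n, y_n).
t=0.400000, y=1.800000: f=2.682000 → y ← 1.800000 + 0.42·2.682000 = 2.926440
t=0.820000, y=2.926440: f=4.360396 → y ← 2.926440 + 0.42·4.360396 = 4.757806
y(1.24) ≈ 4.7578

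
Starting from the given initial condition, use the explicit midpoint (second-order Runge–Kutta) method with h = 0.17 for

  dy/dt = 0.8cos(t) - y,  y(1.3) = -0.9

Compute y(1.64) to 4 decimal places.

-0.6222

Midpoint: k1 = f(t_n, y_n); k2 = f(t_n + h/2, y_n + (h/2)·k1); y_{n+1} = y_n + h·k2.
t=1.300000, y=-0.900000:
  k1 = f(1.300000, -0.900000) = 1.113999
  k2 = f(1.385000, -0.805310) = 0.953093
  y ← -0.900000 + 0.17·0.953093 = -0.737974
t=1.470000, y=-0.737974:
  k1 = f(1.470000, -0.737974) = 0.818475
  k2 = f(1.555000, -0.668404) = 0.681040
  y ← -0.737974 + 0.17·0.681040 = -0.622197
y(1.64) ≈ -0.6222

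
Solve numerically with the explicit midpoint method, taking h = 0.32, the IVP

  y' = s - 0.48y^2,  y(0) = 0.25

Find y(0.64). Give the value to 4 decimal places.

Midpoint: k1 = f(s_n, y_n); k2 = f(s_n + h/2, y_n + (h/2)·k1); y_{n+1} = y_n + h·k2.
s=0.000000, y=0.250000:
  k1 = f(0.000000, 0.250000) = -0.030000
  k2 = f(0.160000, 0.245200) = 0.131141
  y ← 0.250000 + 0.32·0.131141 = 0.291965
s=0.320000, y=0.291965:
  k1 = f(0.320000, 0.291965) = 0.279083
  k2 = f(0.480000, 0.336618) = 0.425610
  y ← 0.291965 + 0.32·0.425610 = 0.428160
y(0.64) ≈ 0.4282

0.4282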